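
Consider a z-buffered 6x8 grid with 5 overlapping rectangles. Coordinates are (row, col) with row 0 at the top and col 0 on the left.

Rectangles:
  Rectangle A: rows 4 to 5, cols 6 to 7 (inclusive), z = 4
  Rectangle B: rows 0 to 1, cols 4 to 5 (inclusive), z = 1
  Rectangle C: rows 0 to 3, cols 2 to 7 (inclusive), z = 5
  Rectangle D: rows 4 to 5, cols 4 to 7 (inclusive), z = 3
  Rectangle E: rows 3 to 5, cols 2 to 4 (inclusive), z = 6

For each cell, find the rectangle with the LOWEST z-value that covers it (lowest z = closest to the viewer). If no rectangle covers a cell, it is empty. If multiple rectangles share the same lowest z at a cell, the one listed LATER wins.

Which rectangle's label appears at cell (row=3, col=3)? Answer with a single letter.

Check cell (3,3):
  A: rows 4-5 cols 6-7 -> outside (row miss)
  B: rows 0-1 cols 4-5 -> outside (row miss)
  C: rows 0-3 cols 2-7 z=5 -> covers; best now C (z=5)
  D: rows 4-5 cols 4-7 -> outside (row miss)
  E: rows 3-5 cols 2-4 z=6 -> covers; best now C (z=5)
Winner: C at z=5

Answer: C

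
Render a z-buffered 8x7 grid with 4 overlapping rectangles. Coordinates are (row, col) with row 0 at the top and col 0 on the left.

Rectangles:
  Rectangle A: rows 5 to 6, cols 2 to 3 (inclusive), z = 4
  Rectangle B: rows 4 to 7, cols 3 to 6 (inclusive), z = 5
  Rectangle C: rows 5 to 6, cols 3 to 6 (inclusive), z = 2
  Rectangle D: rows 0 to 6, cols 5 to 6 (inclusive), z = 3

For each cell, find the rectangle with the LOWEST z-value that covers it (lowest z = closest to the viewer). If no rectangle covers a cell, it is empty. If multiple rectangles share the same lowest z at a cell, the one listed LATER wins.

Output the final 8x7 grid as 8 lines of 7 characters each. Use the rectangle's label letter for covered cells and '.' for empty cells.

.....DD
.....DD
.....DD
.....DD
...BBDD
..ACCCC
..ACCCC
...BBBB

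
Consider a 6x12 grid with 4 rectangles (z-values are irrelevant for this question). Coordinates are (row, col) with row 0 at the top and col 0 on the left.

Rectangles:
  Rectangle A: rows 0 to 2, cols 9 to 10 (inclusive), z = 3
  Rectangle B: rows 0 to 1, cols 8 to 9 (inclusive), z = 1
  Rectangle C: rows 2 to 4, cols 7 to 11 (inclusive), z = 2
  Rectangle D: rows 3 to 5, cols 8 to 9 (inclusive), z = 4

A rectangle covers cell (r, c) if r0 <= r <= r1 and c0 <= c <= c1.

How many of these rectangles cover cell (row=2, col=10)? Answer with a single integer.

Check cell (2,10):
  A: rows 0-2 cols 9-10 -> covers
  B: rows 0-1 cols 8-9 -> outside (row miss)
  C: rows 2-4 cols 7-11 -> covers
  D: rows 3-5 cols 8-9 -> outside (row miss)
Count covering = 2

Answer: 2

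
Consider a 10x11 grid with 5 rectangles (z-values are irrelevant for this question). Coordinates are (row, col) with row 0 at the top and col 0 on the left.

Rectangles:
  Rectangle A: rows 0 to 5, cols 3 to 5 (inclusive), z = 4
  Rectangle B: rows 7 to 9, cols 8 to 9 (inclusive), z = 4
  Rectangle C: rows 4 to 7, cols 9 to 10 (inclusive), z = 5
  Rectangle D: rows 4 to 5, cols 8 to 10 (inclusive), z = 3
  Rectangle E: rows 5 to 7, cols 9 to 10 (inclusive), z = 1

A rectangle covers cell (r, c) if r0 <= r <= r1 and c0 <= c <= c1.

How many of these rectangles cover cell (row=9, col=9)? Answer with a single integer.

Answer: 1

Derivation:
Check cell (9,9):
  A: rows 0-5 cols 3-5 -> outside (row miss)
  B: rows 7-9 cols 8-9 -> covers
  C: rows 4-7 cols 9-10 -> outside (row miss)
  D: rows 4-5 cols 8-10 -> outside (row miss)
  E: rows 5-7 cols 9-10 -> outside (row miss)
Count covering = 1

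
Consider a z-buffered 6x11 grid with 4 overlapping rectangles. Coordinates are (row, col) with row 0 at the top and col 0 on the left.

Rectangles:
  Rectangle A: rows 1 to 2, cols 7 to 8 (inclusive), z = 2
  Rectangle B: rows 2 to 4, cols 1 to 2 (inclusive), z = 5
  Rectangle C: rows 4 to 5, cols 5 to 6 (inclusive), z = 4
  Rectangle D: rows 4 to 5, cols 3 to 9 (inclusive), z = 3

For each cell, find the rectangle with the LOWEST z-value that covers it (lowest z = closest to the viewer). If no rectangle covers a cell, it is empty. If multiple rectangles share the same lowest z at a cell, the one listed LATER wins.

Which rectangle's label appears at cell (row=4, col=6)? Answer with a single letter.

Answer: D

Derivation:
Check cell (4,6):
  A: rows 1-2 cols 7-8 -> outside (row miss)
  B: rows 2-4 cols 1-2 -> outside (col miss)
  C: rows 4-5 cols 5-6 z=4 -> covers; best now C (z=4)
  D: rows 4-5 cols 3-9 z=3 -> covers; best now D (z=3)
Winner: D at z=3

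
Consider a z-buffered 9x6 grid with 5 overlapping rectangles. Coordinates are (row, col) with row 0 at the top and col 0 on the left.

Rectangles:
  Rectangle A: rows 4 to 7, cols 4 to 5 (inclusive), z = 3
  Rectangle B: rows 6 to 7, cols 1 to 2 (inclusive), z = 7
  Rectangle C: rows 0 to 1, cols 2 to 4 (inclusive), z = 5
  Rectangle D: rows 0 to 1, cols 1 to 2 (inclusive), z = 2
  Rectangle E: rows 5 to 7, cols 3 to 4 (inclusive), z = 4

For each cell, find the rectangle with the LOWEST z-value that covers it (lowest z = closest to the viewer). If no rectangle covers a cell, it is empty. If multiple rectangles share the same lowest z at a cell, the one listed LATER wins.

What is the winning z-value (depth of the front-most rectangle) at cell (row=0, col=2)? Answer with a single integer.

Answer: 2

Derivation:
Check cell (0,2):
  A: rows 4-7 cols 4-5 -> outside (row miss)
  B: rows 6-7 cols 1-2 -> outside (row miss)
  C: rows 0-1 cols 2-4 z=5 -> covers; best now C (z=5)
  D: rows 0-1 cols 1-2 z=2 -> covers; best now D (z=2)
  E: rows 5-7 cols 3-4 -> outside (row miss)
Winner: D at z=2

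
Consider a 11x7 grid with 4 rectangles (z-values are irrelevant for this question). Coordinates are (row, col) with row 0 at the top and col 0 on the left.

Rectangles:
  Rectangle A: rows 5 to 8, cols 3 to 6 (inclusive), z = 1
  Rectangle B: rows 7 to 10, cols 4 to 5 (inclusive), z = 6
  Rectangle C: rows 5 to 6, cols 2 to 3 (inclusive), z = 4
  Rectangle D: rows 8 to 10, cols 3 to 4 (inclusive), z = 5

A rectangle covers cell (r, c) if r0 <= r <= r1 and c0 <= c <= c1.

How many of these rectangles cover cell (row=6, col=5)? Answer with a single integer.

Check cell (6,5):
  A: rows 5-8 cols 3-6 -> covers
  B: rows 7-10 cols 4-5 -> outside (row miss)
  C: rows 5-6 cols 2-3 -> outside (col miss)
  D: rows 8-10 cols 3-4 -> outside (row miss)
Count covering = 1

Answer: 1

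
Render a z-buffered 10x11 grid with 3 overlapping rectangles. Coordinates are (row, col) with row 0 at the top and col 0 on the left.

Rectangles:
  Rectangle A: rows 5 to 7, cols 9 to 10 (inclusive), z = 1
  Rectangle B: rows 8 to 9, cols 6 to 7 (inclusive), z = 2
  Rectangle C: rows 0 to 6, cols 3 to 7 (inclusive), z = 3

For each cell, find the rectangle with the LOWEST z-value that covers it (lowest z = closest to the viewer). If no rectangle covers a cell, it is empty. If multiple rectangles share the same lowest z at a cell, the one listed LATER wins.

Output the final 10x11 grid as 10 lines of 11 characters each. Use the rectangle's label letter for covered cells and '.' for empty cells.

...CCCCC...
...CCCCC...
...CCCCC...
...CCCCC...
...CCCCC...
...CCCCC.AA
...CCCCC.AA
.........AA
......BB...
......BB...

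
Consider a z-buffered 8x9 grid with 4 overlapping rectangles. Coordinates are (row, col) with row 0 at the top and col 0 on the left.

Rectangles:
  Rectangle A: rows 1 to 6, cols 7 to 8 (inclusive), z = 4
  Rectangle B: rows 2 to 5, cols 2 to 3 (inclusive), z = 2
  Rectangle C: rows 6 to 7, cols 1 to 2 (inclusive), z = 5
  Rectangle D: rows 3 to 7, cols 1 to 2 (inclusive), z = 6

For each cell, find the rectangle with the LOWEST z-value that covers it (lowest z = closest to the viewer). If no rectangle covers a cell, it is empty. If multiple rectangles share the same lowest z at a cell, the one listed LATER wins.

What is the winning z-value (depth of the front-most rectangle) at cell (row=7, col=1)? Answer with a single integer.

Check cell (7,1):
  A: rows 1-6 cols 7-8 -> outside (row miss)
  B: rows 2-5 cols 2-3 -> outside (row miss)
  C: rows 6-7 cols 1-2 z=5 -> covers; best now C (z=5)
  D: rows 3-7 cols 1-2 z=6 -> covers; best now C (z=5)
Winner: C at z=5

Answer: 5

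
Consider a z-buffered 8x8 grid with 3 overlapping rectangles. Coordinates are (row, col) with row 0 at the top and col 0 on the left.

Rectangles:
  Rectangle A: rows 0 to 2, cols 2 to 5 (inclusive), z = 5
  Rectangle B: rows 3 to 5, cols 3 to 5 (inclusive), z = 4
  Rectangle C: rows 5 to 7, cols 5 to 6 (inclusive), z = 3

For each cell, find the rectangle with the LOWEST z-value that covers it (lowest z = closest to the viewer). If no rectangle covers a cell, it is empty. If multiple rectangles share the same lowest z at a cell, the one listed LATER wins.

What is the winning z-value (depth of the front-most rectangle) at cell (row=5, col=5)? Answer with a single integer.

Answer: 3

Derivation:
Check cell (5,5):
  A: rows 0-2 cols 2-5 -> outside (row miss)
  B: rows 3-5 cols 3-5 z=4 -> covers; best now B (z=4)
  C: rows 5-7 cols 5-6 z=3 -> covers; best now C (z=3)
Winner: C at z=3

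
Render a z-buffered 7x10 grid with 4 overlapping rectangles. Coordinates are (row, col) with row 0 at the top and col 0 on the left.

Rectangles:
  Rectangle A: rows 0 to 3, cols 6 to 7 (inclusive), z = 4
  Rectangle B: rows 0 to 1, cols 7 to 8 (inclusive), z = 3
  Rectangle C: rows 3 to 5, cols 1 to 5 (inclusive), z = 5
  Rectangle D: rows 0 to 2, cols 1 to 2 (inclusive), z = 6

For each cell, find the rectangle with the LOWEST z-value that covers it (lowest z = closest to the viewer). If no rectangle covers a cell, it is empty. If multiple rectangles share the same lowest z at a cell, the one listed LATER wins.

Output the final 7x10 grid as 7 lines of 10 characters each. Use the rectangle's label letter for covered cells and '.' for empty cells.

.DD...ABB.
.DD...ABB.
.DD...AA..
.CCCCCAA..
.CCCCC....
.CCCCC....
..........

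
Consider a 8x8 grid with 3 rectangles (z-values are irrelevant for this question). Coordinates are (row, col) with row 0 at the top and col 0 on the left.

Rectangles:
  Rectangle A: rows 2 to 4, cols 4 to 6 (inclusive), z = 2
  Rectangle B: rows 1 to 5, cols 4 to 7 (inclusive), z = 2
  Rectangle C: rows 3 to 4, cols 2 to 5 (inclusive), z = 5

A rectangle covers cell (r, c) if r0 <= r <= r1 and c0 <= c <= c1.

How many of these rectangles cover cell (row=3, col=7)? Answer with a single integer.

Answer: 1

Derivation:
Check cell (3,7):
  A: rows 2-4 cols 4-6 -> outside (col miss)
  B: rows 1-5 cols 4-7 -> covers
  C: rows 3-4 cols 2-5 -> outside (col miss)
Count covering = 1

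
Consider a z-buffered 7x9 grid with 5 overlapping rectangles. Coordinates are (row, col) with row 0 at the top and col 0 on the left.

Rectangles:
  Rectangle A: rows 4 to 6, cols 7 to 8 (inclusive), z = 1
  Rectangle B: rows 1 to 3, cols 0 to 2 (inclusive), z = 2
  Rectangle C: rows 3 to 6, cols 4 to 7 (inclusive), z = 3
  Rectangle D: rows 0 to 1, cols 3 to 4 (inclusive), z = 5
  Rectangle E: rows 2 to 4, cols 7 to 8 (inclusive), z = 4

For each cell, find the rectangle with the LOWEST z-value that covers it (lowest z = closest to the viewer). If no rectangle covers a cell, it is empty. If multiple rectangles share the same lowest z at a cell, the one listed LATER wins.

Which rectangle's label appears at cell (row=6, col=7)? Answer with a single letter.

Check cell (6,7):
  A: rows 4-6 cols 7-8 z=1 -> covers; best now A (z=1)
  B: rows 1-3 cols 0-2 -> outside (row miss)
  C: rows 3-6 cols 4-7 z=3 -> covers; best now A (z=1)
  D: rows 0-1 cols 3-4 -> outside (row miss)
  E: rows 2-4 cols 7-8 -> outside (row miss)
Winner: A at z=1

Answer: A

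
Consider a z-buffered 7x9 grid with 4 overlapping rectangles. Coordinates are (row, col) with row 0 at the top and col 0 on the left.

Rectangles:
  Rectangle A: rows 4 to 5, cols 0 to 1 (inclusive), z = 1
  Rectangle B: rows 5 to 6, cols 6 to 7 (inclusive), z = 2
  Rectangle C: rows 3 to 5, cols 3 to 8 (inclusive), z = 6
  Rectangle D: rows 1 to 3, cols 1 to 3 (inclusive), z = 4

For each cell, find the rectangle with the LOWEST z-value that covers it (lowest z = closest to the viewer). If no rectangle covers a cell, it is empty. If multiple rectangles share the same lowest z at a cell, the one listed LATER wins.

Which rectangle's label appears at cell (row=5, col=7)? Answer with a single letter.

Answer: B

Derivation:
Check cell (5,7):
  A: rows 4-5 cols 0-1 -> outside (col miss)
  B: rows 5-6 cols 6-7 z=2 -> covers; best now B (z=2)
  C: rows 3-5 cols 3-8 z=6 -> covers; best now B (z=2)
  D: rows 1-3 cols 1-3 -> outside (row miss)
Winner: B at z=2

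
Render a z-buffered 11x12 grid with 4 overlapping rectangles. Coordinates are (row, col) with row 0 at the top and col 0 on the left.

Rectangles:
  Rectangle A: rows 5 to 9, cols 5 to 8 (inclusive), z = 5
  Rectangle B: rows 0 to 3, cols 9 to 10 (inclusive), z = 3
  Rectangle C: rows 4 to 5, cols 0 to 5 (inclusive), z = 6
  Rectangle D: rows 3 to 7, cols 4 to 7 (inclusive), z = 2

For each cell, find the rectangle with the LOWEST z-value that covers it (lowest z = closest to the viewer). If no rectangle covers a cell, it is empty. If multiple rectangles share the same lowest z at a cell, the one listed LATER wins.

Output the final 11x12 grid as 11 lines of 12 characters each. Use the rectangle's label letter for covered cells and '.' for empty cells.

.........BB.
.........BB.
.........BB.
....DDDD.BB.
CCCCDDDD....
CCCCDDDDA...
....DDDDA...
....DDDDA...
.....AAAA...
.....AAAA...
............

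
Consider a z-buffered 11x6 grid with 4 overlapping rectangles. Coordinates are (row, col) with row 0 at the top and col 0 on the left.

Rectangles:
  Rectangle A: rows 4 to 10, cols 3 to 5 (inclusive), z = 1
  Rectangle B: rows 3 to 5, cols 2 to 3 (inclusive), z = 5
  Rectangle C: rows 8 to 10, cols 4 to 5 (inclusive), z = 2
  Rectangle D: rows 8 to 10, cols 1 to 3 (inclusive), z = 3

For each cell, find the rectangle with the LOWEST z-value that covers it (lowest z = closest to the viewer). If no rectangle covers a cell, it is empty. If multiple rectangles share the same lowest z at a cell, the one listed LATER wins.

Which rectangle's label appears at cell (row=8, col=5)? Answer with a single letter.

Check cell (8,5):
  A: rows 4-10 cols 3-5 z=1 -> covers; best now A (z=1)
  B: rows 3-5 cols 2-3 -> outside (row miss)
  C: rows 8-10 cols 4-5 z=2 -> covers; best now A (z=1)
  D: rows 8-10 cols 1-3 -> outside (col miss)
Winner: A at z=1

Answer: A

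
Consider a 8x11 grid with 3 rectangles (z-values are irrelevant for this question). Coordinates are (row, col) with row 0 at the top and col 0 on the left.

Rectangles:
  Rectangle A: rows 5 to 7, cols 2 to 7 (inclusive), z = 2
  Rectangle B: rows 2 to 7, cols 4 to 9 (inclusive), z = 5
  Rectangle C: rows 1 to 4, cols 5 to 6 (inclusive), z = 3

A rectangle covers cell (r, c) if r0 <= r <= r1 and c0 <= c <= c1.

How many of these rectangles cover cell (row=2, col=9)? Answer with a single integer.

Answer: 1

Derivation:
Check cell (2,9):
  A: rows 5-7 cols 2-7 -> outside (row miss)
  B: rows 2-7 cols 4-9 -> covers
  C: rows 1-4 cols 5-6 -> outside (col miss)
Count covering = 1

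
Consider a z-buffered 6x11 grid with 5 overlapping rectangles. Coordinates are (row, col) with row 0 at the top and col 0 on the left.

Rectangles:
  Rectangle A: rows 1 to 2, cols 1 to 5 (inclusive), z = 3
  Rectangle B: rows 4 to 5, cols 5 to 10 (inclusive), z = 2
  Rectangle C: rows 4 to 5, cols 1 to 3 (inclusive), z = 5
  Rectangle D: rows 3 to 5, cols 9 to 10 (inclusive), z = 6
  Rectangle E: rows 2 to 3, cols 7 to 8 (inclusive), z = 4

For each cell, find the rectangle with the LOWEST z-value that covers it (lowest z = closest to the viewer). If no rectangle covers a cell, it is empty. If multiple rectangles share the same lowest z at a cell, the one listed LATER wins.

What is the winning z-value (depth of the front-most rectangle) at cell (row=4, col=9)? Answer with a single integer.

Check cell (4,9):
  A: rows 1-2 cols 1-5 -> outside (row miss)
  B: rows 4-5 cols 5-10 z=2 -> covers; best now B (z=2)
  C: rows 4-5 cols 1-3 -> outside (col miss)
  D: rows 3-5 cols 9-10 z=6 -> covers; best now B (z=2)
  E: rows 2-3 cols 7-8 -> outside (row miss)
Winner: B at z=2

Answer: 2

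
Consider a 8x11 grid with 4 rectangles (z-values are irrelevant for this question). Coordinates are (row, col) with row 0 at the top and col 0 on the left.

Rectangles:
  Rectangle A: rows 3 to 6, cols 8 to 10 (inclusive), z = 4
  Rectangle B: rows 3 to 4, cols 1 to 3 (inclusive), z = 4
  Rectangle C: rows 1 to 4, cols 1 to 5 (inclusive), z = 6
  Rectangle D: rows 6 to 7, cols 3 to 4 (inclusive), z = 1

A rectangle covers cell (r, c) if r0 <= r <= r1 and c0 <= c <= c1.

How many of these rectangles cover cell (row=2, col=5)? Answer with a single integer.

Check cell (2,5):
  A: rows 3-6 cols 8-10 -> outside (row miss)
  B: rows 3-4 cols 1-3 -> outside (row miss)
  C: rows 1-4 cols 1-5 -> covers
  D: rows 6-7 cols 3-4 -> outside (row miss)
Count covering = 1

Answer: 1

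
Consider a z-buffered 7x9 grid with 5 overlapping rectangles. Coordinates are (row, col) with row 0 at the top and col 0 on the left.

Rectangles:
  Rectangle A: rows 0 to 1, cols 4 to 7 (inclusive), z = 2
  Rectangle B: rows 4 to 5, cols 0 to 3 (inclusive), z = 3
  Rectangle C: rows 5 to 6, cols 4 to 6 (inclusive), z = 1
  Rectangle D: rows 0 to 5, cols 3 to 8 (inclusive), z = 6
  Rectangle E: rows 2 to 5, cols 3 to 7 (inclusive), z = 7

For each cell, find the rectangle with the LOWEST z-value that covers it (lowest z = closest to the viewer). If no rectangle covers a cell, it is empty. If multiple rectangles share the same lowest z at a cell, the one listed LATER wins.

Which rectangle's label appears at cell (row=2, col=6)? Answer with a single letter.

Check cell (2,6):
  A: rows 0-1 cols 4-7 -> outside (row miss)
  B: rows 4-5 cols 0-3 -> outside (row miss)
  C: rows 5-6 cols 4-6 -> outside (row miss)
  D: rows 0-5 cols 3-8 z=6 -> covers; best now D (z=6)
  E: rows 2-5 cols 3-7 z=7 -> covers; best now D (z=6)
Winner: D at z=6

Answer: D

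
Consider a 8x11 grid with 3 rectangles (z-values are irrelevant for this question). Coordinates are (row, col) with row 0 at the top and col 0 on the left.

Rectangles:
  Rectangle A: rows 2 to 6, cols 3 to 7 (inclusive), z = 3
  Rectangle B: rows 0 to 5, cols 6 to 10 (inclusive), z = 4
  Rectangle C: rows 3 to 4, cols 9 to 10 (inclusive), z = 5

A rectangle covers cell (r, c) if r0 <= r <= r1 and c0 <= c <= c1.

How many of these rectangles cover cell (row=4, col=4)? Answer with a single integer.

Answer: 1

Derivation:
Check cell (4,4):
  A: rows 2-6 cols 3-7 -> covers
  B: rows 0-5 cols 6-10 -> outside (col miss)
  C: rows 3-4 cols 9-10 -> outside (col miss)
Count covering = 1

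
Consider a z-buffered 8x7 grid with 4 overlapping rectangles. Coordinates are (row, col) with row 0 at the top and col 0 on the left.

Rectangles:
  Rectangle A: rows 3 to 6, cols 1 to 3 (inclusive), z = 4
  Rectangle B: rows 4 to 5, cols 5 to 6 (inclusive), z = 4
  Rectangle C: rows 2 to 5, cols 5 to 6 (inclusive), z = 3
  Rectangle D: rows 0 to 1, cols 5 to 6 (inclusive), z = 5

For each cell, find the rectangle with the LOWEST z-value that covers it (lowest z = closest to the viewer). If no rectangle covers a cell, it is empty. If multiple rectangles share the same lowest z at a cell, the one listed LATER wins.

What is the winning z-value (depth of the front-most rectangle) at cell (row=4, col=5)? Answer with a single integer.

Check cell (4,5):
  A: rows 3-6 cols 1-3 -> outside (col miss)
  B: rows 4-5 cols 5-6 z=4 -> covers; best now B (z=4)
  C: rows 2-5 cols 5-6 z=3 -> covers; best now C (z=3)
  D: rows 0-1 cols 5-6 -> outside (row miss)
Winner: C at z=3

Answer: 3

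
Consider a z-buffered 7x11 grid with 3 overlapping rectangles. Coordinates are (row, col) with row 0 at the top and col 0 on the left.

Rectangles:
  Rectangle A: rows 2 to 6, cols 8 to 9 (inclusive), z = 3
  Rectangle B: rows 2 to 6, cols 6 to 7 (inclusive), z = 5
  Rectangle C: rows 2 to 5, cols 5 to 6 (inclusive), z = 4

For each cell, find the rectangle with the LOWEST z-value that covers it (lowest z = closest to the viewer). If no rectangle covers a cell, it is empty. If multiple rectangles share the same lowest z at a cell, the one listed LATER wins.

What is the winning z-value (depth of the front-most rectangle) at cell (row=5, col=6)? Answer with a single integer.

Answer: 4

Derivation:
Check cell (5,6):
  A: rows 2-6 cols 8-9 -> outside (col miss)
  B: rows 2-6 cols 6-7 z=5 -> covers; best now B (z=5)
  C: rows 2-5 cols 5-6 z=4 -> covers; best now C (z=4)
Winner: C at z=4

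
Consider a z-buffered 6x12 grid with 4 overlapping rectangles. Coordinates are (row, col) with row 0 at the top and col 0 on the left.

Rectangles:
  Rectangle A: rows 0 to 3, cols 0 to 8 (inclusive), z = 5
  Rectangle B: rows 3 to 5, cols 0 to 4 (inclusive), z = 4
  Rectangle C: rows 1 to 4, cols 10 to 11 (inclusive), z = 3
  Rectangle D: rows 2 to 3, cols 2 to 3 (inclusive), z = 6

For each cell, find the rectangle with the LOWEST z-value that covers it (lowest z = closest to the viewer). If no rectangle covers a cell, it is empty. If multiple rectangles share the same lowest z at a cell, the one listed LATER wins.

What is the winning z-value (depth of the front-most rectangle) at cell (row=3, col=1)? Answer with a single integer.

Check cell (3,1):
  A: rows 0-3 cols 0-8 z=5 -> covers; best now A (z=5)
  B: rows 3-5 cols 0-4 z=4 -> covers; best now B (z=4)
  C: rows 1-4 cols 10-11 -> outside (col miss)
  D: rows 2-3 cols 2-3 -> outside (col miss)
Winner: B at z=4

Answer: 4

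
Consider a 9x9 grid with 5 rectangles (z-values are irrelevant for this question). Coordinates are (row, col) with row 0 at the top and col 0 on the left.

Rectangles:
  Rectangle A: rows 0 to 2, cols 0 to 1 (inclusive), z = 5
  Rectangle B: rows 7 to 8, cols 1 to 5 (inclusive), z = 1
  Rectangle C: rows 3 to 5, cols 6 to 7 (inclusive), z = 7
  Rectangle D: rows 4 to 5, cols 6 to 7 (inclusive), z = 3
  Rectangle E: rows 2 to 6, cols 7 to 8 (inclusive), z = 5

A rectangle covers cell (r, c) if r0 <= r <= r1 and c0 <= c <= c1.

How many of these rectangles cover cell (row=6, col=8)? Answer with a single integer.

Check cell (6,8):
  A: rows 0-2 cols 0-1 -> outside (row miss)
  B: rows 7-8 cols 1-5 -> outside (row miss)
  C: rows 3-5 cols 6-7 -> outside (row miss)
  D: rows 4-5 cols 6-7 -> outside (row miss)
  E: rows 2-6 cols 7-8 -> covers
Count covering = 1

Answer: 1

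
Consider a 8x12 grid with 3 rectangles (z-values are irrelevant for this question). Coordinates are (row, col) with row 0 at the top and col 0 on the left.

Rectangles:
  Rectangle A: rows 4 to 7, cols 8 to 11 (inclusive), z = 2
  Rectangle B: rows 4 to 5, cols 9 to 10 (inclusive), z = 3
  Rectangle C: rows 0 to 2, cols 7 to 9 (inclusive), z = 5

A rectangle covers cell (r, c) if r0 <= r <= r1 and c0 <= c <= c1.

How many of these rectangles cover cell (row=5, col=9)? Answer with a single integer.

Check cell (5,9):
  A: rows 4-7 cols 8-11 -> covers
  B: rows 4-5 cols 9-10 -> covers
  C: rows 0-2 cols 7-9 -> outside (row miss)
Count covering = 2

Answer: 2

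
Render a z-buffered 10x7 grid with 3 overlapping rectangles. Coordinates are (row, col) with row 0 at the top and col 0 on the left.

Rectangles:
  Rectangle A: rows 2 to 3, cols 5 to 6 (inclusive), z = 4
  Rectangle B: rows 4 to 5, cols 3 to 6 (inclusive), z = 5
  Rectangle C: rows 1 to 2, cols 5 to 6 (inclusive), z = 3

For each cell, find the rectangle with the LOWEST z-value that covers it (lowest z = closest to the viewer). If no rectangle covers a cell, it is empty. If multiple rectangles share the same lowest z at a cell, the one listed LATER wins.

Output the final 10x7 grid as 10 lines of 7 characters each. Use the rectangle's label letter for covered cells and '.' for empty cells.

.......
.....CC
.....CC
.....AA
...BBBB
...BBBB
.......
.......
.......
.......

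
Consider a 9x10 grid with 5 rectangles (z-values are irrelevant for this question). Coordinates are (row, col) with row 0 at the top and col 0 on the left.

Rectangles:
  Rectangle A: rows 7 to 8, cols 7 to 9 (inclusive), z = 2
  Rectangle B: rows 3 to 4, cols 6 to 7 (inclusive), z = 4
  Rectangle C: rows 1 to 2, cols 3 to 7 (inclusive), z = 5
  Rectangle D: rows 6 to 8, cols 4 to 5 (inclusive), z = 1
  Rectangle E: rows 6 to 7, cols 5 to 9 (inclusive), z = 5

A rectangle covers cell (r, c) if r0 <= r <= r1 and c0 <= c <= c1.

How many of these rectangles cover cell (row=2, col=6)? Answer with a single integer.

Check cell (2,6):
  A: rows 7-8 cols 7-9 -> outside (row miss)
  B: rows 3-4 cols 6-7 -> outside (row miss)
  C: rows 1-2 cols 3-7 -> covers
  D: rows 6-8 cols 4-5 -> outside (row miss)
  E: rows 6-7 cols 5-9 -> outside (row miss)
Count covering = 1

Answer: 1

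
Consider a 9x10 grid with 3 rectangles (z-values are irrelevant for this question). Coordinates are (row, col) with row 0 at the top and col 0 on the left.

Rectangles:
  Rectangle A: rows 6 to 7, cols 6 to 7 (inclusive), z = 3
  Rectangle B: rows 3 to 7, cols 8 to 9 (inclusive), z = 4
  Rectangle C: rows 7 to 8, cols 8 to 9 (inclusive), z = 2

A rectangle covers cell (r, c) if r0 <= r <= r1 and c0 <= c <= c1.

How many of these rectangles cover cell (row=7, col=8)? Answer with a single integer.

Answer: 2

Derivation:
Check cell (7,8):
  A: rows 6-7 cols 6-7 -> outside (col miss)
  B: rows 3-7 cols 8-9 -> covers
  C: rows 7-8 cols 8-9 -> covers
Count covering = 2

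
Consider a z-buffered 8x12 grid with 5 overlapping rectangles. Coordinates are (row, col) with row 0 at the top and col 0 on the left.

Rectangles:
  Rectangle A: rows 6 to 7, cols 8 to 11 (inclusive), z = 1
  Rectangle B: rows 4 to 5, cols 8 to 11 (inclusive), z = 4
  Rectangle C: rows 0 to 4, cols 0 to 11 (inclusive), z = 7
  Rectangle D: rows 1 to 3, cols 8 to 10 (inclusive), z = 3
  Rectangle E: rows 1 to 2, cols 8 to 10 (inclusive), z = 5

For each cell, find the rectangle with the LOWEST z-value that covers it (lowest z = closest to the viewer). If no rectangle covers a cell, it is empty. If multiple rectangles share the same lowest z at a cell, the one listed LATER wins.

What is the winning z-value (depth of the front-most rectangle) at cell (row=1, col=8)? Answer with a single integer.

Check cell (1,8):
  A: rows 6-7 cols 8-11 -> outside (row miss)
  B: rows 4-5 cols 8-11 -> outside (row miss)
  C: rows 0-4 cols 0-11 z=7 -> covers; best now C (z=7)
  D: rows 1-3 cols 8-10 z=3 -> covers; best now D (z=3)
  E: rows 1-2 cols 8-10 z=5 -> covers; best now D (z=3)
Winner: D at z=3

Answer: 3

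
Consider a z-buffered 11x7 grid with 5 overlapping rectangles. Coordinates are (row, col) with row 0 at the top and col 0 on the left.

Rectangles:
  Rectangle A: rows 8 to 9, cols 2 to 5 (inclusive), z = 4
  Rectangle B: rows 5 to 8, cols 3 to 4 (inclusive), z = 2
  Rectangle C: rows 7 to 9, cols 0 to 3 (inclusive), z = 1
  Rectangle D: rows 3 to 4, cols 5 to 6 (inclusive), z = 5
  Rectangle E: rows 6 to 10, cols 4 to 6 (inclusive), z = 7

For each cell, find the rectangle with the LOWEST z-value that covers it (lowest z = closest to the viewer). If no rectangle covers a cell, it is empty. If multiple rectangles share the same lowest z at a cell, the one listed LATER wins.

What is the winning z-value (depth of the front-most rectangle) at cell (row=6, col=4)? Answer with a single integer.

Answer: 2

Derivation:
Check cell (6,4):
  A: rows 8-9 cols 2-5 -> outside (row miss)
  B: rows 5-8 cols 3-4 z=2 -> covers; best now B (z=2)
  C: rows 7-9 cols 0-3 -> outside (row miss)
  D: rows 3-4 cols 5-6 -> outside (row miss)
  E: rows 6-10 cols 4-6 z=7 -> covers; best now B (z=2)
Winner: B at z=2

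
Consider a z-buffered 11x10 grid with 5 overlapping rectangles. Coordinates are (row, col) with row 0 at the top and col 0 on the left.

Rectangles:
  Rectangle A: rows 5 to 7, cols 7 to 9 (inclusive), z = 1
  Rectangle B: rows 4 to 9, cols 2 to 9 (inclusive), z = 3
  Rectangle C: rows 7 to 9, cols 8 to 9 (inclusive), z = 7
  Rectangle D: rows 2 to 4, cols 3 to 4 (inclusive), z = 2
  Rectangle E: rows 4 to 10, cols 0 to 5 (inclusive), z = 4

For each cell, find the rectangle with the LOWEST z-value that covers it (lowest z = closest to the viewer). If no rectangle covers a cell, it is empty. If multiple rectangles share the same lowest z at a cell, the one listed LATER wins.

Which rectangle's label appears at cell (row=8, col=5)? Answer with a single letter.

Check cell (8,5):
  A: rows 5-7 cols 7-9 -> outside (row miss)
  B: rows 4-9 cols 2-9 z=3 -> covers; best now B (z=3)
  C: rows 7-9 cols 8-9 -> outside (col miss)
  D: rows 2-4 cols 3-4 -> outside (row miss)
  E: rows 4-10 cols 0-5 z=4 -> covers; best now B (z=3)
Winner: B at z=3

Answer: B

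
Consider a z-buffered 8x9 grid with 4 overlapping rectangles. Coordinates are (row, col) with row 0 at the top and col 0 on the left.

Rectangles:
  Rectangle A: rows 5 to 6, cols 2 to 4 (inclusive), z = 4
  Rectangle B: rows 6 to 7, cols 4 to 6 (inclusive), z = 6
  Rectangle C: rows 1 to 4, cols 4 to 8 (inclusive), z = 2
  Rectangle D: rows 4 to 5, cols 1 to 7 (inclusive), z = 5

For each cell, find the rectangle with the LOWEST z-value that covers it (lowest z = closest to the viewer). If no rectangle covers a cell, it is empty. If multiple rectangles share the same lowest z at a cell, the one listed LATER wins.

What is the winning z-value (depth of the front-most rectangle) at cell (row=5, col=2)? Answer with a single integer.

Check cell (5,2):
  A: rows 5-6 cols 2-4 z=4 -> covers; best now A (z=4)
  B: rows 6-7 cols 4-6 -> outside (row miss)
  C: rows 1-4 cols 4-8 -> outside (row miss)
  D: rows 4-5 cols 1-7 z=5 -> covers; best now A (z=4)
Winner: A at z=4

Answer: 4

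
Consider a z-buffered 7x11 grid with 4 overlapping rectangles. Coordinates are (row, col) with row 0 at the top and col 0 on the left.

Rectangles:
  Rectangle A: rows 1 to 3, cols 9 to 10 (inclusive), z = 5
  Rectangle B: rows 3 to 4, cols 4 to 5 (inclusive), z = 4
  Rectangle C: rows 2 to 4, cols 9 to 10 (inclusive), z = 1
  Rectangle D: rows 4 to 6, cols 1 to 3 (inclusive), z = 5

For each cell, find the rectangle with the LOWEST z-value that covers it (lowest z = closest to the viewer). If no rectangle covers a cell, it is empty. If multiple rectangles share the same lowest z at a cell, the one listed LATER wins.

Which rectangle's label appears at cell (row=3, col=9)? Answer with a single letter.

Answer: C

Derivation:
Check cell (3,9):
  A: rows 1-3 cols 9-10 z=5 -> covers; best now A (z=5)
  B: rows 3-4 cols 4-5 -> outside (col miss)
  C: rows 2-4 cols 9-10 z=1 -> covers; best now C (z=1)
  D: rows 4-6 cols 1-3 -> outside (row miss)
Winner: C at z=1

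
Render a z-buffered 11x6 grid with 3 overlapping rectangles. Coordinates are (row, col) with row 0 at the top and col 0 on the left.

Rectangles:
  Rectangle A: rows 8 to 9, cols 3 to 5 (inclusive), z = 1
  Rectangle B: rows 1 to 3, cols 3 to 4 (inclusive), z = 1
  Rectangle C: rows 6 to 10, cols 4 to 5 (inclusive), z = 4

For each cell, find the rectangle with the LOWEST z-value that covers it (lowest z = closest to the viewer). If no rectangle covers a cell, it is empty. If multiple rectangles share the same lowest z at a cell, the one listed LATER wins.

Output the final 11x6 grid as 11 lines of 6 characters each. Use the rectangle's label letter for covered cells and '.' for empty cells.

......
...BB.
...BB.
...BB.
......
......
....CC
....CC
...AAA
...AAA
....CC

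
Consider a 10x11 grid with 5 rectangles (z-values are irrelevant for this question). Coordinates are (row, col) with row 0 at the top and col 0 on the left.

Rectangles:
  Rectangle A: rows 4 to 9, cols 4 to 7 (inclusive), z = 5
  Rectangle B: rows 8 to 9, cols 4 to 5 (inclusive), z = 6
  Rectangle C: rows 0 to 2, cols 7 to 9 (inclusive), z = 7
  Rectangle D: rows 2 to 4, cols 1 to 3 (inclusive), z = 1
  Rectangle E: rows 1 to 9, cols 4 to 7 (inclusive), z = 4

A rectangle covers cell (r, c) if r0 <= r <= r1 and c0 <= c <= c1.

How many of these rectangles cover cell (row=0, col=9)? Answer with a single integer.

Answer: 1

Derivation:
Check cell (0,9):
  A: rows 4-9 cols 4-7 -> outside (row miss)
  B: rows 8-9 cols 4-5 -> outside (row miss)
  C: rows 0-2 cols 7-9 -> covers
  D: rows 2-4 cols 1-3 -> outside (row miss)
  E: rows 1-9 cols 4-7 -> outside (row miss)
Count covering = 1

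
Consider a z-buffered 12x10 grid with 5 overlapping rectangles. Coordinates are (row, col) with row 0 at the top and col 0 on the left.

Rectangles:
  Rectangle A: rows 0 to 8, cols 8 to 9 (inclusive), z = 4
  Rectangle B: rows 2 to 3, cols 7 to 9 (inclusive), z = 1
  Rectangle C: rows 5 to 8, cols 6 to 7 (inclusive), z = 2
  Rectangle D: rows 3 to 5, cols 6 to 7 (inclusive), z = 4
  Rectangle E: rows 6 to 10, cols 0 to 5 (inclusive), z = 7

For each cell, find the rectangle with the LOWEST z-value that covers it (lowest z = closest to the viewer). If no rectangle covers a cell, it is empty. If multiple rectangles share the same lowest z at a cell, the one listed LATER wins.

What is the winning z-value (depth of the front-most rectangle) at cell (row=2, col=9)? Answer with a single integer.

Check cell (2,9):
  A: rows 0-8 cols 8-9 z=4 -> covers; best now A (z=4)
  B: rows 2-3 cols 7-9 z=1 -> covers; best now B (z=1)
  C: rows 5-8 cols 6-7 -> outside (row miss)
  D: rows 3-5 cols 6-7 -> outside (row miss)
  E: rows 6-10 cols 0-5 -> outside (row miss)
Winner: B at z=1

Answer: 1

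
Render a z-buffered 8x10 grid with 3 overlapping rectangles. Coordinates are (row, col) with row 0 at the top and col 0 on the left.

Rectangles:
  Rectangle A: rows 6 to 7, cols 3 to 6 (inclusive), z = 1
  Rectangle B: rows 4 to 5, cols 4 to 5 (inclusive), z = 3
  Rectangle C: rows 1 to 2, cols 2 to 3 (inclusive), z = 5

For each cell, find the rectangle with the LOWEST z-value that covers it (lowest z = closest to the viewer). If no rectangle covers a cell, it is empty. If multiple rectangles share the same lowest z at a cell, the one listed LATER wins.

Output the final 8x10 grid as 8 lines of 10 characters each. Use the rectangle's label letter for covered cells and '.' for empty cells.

..........
..CC......
..CC......
..........
....BB....
....BB....
...AAAA...
...AAAA...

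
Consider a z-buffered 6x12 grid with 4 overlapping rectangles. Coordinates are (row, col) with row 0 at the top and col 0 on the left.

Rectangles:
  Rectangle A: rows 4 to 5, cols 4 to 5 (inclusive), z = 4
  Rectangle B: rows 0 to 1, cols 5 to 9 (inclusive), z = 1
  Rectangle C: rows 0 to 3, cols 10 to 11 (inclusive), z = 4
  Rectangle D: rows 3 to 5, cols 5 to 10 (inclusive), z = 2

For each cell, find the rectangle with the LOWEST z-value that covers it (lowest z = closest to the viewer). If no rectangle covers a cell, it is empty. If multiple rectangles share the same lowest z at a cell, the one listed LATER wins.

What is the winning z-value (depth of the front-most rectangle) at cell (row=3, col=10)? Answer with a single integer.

Answer: 2

Derivation:
Check cell (3,10):
  A: rows 4-5 cols 4-5 -> outside (row miss)
  B: rows 0-1 cols 5-9 -> outside (row miss)
  C: rows 0-3 cols 10-11 z=4 -> covers; best now C (z=4)
  D: rows 3-5 cols 5-10 z=2 -> covers; best now D (z=2)
Winner: D at z=2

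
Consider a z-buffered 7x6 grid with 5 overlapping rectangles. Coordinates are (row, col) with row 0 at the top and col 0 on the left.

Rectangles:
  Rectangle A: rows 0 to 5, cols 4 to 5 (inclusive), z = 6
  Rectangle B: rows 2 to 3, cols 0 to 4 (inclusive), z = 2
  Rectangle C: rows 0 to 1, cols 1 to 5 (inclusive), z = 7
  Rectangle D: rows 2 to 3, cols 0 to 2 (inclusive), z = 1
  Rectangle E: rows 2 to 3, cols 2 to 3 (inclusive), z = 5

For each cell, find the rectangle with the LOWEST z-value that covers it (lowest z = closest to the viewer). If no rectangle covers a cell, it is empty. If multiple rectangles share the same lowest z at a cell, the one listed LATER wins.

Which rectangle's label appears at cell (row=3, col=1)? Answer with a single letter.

Answer: D

Derivation:
Check cell (3,1):
  A: rows 0-5 cols 4-5 -> outside (col miss)
  B: rows 2-3 cols 0-4 z=2 -> covers; best now B (z=2)
  C: rows 0-1 cols 1-5 -> outside (row miss)
  D: rows 2-3 cols 0-2 z=1 -> covers; best now D (z=1)
  E: rows 2-3 cols 2-3 -> outside (col miss)
Winner: D at z=1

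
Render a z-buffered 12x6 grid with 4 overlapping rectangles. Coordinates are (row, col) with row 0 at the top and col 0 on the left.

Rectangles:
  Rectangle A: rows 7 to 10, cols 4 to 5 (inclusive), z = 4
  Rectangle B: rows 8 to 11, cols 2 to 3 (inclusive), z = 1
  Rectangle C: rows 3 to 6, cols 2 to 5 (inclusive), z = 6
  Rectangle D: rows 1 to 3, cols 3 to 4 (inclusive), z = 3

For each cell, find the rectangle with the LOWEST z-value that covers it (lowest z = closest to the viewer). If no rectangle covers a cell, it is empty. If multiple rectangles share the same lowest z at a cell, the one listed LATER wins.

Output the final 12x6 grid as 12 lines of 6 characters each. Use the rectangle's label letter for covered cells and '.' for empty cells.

......
...DD.
...DD.
..CDDC
..CCCC
..CCCC
..CCCC
....AA
..BBAA
..BBAA
..BBAA
..BB..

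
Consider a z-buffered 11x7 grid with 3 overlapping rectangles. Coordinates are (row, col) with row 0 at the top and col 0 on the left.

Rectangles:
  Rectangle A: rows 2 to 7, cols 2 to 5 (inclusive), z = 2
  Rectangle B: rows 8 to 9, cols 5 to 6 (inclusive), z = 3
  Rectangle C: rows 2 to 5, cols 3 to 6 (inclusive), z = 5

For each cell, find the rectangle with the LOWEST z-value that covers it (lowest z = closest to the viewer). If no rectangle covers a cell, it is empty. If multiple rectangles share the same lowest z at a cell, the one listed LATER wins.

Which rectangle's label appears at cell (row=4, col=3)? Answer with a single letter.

Check cell (4,3):
  A: rows 2-7 cols 2-5 z=2 -> covers; best now A (z=2)
  B: rows 8-9 cols 5-6 -> outside (row miss)
  C: rows 2-5 cols 3-6 z=5 -> covers; best now A (z=2)
Winner: A at z=2

Answer: A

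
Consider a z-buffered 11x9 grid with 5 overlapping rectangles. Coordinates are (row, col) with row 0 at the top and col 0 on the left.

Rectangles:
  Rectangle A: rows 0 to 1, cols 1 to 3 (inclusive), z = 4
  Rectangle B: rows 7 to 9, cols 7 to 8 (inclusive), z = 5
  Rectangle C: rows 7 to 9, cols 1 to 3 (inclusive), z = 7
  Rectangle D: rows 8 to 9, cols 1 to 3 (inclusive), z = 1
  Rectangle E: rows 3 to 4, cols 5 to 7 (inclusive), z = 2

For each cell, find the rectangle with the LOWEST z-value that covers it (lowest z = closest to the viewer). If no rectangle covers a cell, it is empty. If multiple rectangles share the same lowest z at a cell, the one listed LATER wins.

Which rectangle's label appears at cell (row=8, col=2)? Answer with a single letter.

Answer: D

Derivation:
Check cell (8,2):
  A: rows 0-1 cols 1-3 -> outside (row miss)
  B: rows 7-9 cols 7-8 -> outside (col miss)
  C: rows 7-9 cols 1-3 z=7 -> covers; best now C (z=7)
  D: rows 8-9 cols 1-3 z=1 -> covers; best now D (z=1)
  E: rows 3-4 cols 5-7 -> outside (row miss)
Winner: D at z=1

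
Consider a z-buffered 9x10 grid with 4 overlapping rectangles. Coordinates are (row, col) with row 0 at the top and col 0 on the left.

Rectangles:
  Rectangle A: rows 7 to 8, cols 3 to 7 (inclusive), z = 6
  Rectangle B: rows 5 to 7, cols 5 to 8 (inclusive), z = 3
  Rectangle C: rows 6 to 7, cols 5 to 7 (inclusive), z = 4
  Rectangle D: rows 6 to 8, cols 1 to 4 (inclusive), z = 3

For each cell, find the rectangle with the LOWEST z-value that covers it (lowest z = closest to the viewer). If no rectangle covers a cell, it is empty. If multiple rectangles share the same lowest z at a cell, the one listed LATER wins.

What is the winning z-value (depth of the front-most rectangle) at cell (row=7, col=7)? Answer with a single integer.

Check cell (7,7):
  A: rows 7-8 cols 3-7 z=6 -> covers; best now A (z=6)
  B: rows 5-7 cols 5-8 z=3 -> covers; best now B (z=3)
  C: rows 6-7 cols 5-7 z=4 -> covers; best now B (z=3)
  D: rows 6-8 cols 1-4 -> outside (col miss)
Winner: B at z=3

Answer: 3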